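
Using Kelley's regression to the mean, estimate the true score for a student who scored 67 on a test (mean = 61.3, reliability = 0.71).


T_est = rxx * X + (1 - rxx) * mean
T_est = 0.71 * 67 + 0.29 * 61.3
T_est = 47.57 + 17.777
T_est = 65.347

65.347


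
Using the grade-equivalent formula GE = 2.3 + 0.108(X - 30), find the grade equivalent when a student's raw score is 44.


raw - median = 44 - 30 = 14
slope * diff = 0.108 * 14 = 1.512
GE = 2.3 + 1.512
GE = 3.812

3.812


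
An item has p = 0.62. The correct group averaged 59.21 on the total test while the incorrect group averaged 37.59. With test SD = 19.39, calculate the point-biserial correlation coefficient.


q = 1 - p = 0.38
rpb = ((M1 - M0) / SD) * sqrt(p * q)
rpb = ((59.21 - 37.59) / 19.39) * sqrt(0.62 * 0.38)
rpb = 0.5412

0.5412


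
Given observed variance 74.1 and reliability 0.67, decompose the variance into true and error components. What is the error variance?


var_true = rxx * var_obs = 0.67 * 74.1 = 49.647
var_error = var_obs - var_true
var_error = 74.1 - 49.647
var_error = 24.453

24.453


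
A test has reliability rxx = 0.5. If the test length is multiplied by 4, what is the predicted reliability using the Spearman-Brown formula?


r_new = (n * rxx) / (1 + (n-1) * rxx)
r_new = (4 * 0.5) / (1 + 3 * 0.5)
r_new = 2.0 / 2.5
r_new = 0.8

0.8


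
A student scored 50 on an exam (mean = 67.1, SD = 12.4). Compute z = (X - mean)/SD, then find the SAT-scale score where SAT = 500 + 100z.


z = (X - mean) / SD = (50 - 67.1) / 12.4
z = -17.1 / 12.4
z = -1.379
SAT-scale = SAT = 500 + 100z
Carry z at full precision (z = -17.1 / 12.4) into the conversion:
SAT-scale = 500 + 100 * (-17.1 / 12.4) = 500 + -1710 / 12.4
SAT-scale = 500 + -137.9032
SAT-scale = 362.0968

362.0968


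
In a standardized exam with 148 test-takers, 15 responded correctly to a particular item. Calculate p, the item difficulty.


Item difficulty p = number correct / total examinees
p = 15 / 148
p = 0.1014

0.1014


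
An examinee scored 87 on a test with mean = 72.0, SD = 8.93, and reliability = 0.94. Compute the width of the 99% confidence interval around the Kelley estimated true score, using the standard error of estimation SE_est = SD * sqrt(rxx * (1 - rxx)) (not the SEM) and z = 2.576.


True score estimate = 0.94*87 + 0.06*72.0 = 86.1
SE_est = SD * sqrt(rxx * (1 - rxx)) = 8.93 * sqrt(0.94 * 0.06) = 8.93 * sqrt(0.0564) = 2.120757
CI = T_est +/- z * SE_est, so width = 2 * z * SE_est = 2 * 2.576 * 2.120757
Width = 10.9261

10.9261


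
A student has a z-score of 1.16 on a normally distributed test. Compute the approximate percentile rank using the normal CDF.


CDF(z) = 0.5 * (1 + erf(z/sqrt(2)))
erf(0.8202) = 0.754
CDF = 0.877
Percentile rank = 0.877 * 100 = 87.7

87.7


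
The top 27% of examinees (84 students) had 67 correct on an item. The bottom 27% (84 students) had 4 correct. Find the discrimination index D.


p_upper = 67/84 = 0.7976
p_lower = 4/84 = 0.0476
D = 0.7976 - 0.0476 = 0.75

0.75


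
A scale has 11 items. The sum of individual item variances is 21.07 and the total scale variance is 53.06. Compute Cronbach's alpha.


alpha = (k/(k-1)) * (1 - sum(si^2)/s_total^2)
= (11/10) * (1 - 21.07/53.06)
alpha = 0.6632

0.6632


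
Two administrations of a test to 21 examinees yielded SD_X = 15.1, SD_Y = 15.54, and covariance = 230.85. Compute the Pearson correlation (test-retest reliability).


r = cov(X,Y) / (SD_X * SD_Y)
r = 230.85 / (15.1 * 15.54)
r = 230.85 / 234.654
r = 0.9838

0.9838


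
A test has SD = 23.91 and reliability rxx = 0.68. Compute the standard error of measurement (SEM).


SEM = SD * sqrt(1 - rxx)
SEM = 23.91 * sqrt(1 - 0.68)
SEM = 23.91 * sqrt(0.32) = 23.91 * 0.565685
SEM = 13.5255

13.5255


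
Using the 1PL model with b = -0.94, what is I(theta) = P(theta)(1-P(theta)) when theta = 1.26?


P = 1/(1+exp(-(1.26--0.94))) = 0.9002
I = P*(1-P) = 0.9002 * 0.0998
I = 0.0898

0.0898


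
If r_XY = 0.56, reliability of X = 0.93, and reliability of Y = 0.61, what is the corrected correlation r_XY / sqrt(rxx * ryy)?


r_corrected = rxy / sqrt(rxx * ryy)
= 0.56 / sqrt(0.93 * 0.61)
= 0.56 / sqrt(0.5673)
= 0.56 / 0.753193
r_corrected = 0.7435

0.7435


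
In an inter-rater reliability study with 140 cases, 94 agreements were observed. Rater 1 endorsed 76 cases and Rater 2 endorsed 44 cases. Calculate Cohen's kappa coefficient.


P_o = 94/140 = 0.671429
P_e = (76*44 + 64*96) / 19600 = 0.484082
kappa = (P_o - P_e) / (1 - P_e)
kappa = (0.671429 - 0.484082) / (1 - 0.484082)
kappa = 0.3631

0.3631


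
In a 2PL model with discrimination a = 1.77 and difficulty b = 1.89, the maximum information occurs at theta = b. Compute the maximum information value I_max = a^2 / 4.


For 2PL, max info at theta = b = 1.89
I_max = a^2 / 4 = 1.77^2 / 4
= 3.1329 / 4
I_max = 0.7832

0.7832


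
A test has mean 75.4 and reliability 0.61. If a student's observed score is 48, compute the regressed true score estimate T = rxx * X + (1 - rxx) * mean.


T_est = rxx * X + (1 - rxx) * mean
T_est = 0.61 * 48 + 0.39 * 75.4
T_est = 29.28 + 29.406
T_est = 58.686

58.686


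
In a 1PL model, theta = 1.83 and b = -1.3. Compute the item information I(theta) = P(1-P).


P = 1/(1+exp(-(1.83--1.3))) = 0.9581
I = P*(1-P) = 0.9581 * 0.0419
I = 0.0401

0.0401


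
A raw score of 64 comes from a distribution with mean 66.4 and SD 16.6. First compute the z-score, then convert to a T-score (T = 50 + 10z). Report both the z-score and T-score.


z = (X - mean) / SD = (64 - 66.4) / 16.6
z = -2.4 / 16.6
z = -0.1446
T-score = T = 50 + 10z
Carry z at full precision (z = -2.4 / 16.6) into the conversion:
T-score = 50 + 10 * (-2.4 / 16.6) = 50 + -24 / 16.6
T-score = 50 + -1.4458
T-score = 48.5542

48.5542


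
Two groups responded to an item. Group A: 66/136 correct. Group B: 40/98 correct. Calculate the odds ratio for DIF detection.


Odds_A = 66/70 = 0.9429
Odds_B = 40/58 = 0.6897
OR = Odds_A / Odds_B = 0.9429 / 0.6897
Exactly, OR = (66 * 58) / (70 * 40) = 3828 / 2800
OR = 1.3671

1.3671


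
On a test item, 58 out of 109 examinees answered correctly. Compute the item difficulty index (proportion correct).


Item difficulty p = number correct / total examinees
p = 58 / 109
p = 0.5321

0.5321


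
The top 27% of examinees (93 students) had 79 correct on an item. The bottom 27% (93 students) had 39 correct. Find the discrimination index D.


p_upper = 79/93 = 0.8495
p_lower = 39/93 = 0.4194
D = 0.8495 - 0.4194 = 0.4301

0.4301


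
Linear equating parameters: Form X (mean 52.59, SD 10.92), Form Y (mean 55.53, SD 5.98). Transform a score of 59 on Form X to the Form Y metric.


slope = SD_Y / SD_X = 5.98 / 10.92 ~ 0.5476
intercept = mean_Y - slope * mean_X = 55.53 - (5.98 / 10.92) * 52.59 ~ 26.7307
Y = slope * X + intercept. To avoid rounding drift from the rounded slope/intercept, evaluate the equivalent form Y = mean_Y + SD_Y * (X - mean_X) / SD_X at full precision:
Y = 55.53 + 5.98 * (59 - 52.59) / 10.92
Y = 55.53 + 5.98 * 6.41 / 10.92
Y = 55.53 + 38.3318 / 10.92
Y = 55.53 + 3.5102
Y = 59.0402

59.0402


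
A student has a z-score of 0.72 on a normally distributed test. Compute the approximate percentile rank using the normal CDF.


CDF(z) = 0.5 * (1 + erf(z/sqrt(2)))
erf(0.5091) = 0.5285
CDF = 0.7642
Percentile rank = 0.7642 * 100 = 76.42

76.42


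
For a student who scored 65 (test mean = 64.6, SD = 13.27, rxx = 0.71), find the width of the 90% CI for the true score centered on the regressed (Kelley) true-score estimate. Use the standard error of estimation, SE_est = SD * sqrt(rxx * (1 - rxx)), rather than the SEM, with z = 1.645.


True score estimate = 0.71*65 + 0.29*64.6 = 64.884
SE_est = SD * sqrt(rxx * (1 - rxx)) = 13.27 * sqrt(0.71 * 0.29) = 13.27 * sqrt(0.2059) = 6.021422
CI = T_est +/- z * SE_est, so width = 2 * z * SE_est = 2 * 1.645 * 6.021422
Width = 19.8105

19.8105


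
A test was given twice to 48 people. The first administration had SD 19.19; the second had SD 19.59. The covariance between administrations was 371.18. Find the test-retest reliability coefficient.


r = cov(X,Y) / (SD_X * SD_Y)
r = 371.18 / (19.19 * 19.59)
r = 371.18 / 375.9321
r = 0.9874

0.9874


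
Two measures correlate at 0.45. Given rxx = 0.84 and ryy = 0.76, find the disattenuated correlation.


r_corrected = rxy / sqrt(rxx * ryy)
= 0.45 / sqrt(0.84 * 0.76)
= 0.45 / sqrt(0.6384)
= 0.45 / 0.798999
r_corrected = 0.5632

0.5632


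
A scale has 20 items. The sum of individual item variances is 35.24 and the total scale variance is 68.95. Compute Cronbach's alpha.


alpha = (k/(k-1)) * (1 - sum(si^2)/s_total^2)
= (20/19) * (1 - 35.24/68.95)
alpha = 0.5146

0.5146


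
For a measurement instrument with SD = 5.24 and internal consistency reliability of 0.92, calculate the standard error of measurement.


SEM = SD * sqrt(1 - rxx)
SEM = 5.24 * sqrt(1 - 0.92)
SEM = 5.24 * sqrt(0.08) = 5.24 * 0.282843
SEM = 1.4821

1.4821


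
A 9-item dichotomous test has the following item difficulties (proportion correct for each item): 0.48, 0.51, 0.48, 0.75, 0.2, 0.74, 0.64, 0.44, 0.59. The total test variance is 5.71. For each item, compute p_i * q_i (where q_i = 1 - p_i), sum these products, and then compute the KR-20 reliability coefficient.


For each item, compute p_i * q_i:
  Item 1: 0.48 * 0.52 = 0.2496
  Item 2: 0.51 * 0.49 = 0.2499
  Item 3: 0.48 * 0.52 = 0.2496
  Item 4: 0.75 * 0.25 = 0.1875
  Item 5: 0.2 * 0.8 = 0.16
  Item 6: 0.74 * 0.26 = 0.1924
  Item 7: 0.64 * 0.36 = 0.2304
  Item 8: 0.44 * 0.56 = 0.2464
  Item 9: 0.59 * 0.41 = 0.2419
Sum(p_i * q_i) = 0.2496 + 0.2499 + 0.2496 + 0.1875 + 0.16 + 0.1924 + 0.2304 + 0.2464 + 0.2419 = 2.0077
KR-20 = (k/(k-1)) * (1 - Sum(p_i*q_i) / Var_total)
= (9/8) * (1 - 2.0077/5.71)
= 1.125 * 0.6484
KR-20 = 0.7294

0.7294


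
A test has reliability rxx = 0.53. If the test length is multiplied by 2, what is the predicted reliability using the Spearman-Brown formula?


r_new = (n * rxx) / (1 + (n-1) * rxx)
r_new = (2 * 0.53) / (1 + 1 * 0.53)
r_new = 1.06 / 1.53
r_new = 0.6928

0.6928


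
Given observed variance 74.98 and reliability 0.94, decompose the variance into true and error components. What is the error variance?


var_true = rxx * var_obs = 0.94 * 74.98 = 70.4812
var_error = var_obs - var_true
var_error = 74.98 - 70.4812
var_error = 4.4988

4.4988


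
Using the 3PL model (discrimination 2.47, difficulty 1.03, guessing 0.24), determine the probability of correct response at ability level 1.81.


logit = 2.47*(1.81 - 1.03) = 1.9266
P* = 1/(1 + exp(-1.9266)) = 0.8729
P = 0.24 + (1 - 0.24) * 0.8729
P = 0.9034

0.9034


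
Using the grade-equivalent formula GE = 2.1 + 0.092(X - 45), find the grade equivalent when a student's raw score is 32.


raw - median = 32 - 45 = -13
slope * diff = 0.092 * -13 = -1.196
GE = 2.1 + -1.196
GE = 0.904

0.904


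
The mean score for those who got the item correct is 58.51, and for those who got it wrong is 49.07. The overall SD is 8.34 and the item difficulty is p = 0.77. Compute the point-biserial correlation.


q = 1 - p = 0.23
rpb = ((M1 - M0) / SD) * sqrt(p * q)
rpb = ((58.51 - 49.07) / 8.34) * sqrt(0.77 * 0.23)
rpb = 0.4763

0.4763


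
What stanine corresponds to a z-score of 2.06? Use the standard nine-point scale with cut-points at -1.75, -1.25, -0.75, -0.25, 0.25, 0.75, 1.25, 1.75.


Stanine boundaries: [-1.75, -1.25, -0.75, -0.25, 0.25, 0.75, 1.25, 1.75]
z = 2.06
Check each boundary:
  z >= -1.75 -> could be stanine 2
  z >= -1.25 -> could be stanine 3
  z >= -0.75 -> could be stanine 4
  z >= -0.25 -> could be stanine 5
  z >= 0.25 -> could be stanine 6
  z >= 0.75 -> could be stanine 7
  z >= 1.25 -> could be stanine 8
  z >= 1.75 -> could be stanine 9
Highest qualifying boundary gives stanine = 9

9


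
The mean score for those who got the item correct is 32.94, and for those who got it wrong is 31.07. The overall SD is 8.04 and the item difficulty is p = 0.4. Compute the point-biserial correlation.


q = 1 - p = 0.6
rpb = ((M1 - M0) / SD) * sqrt(p * q)
rpb = ((32.94 - 31.07) / 8.04) * sqrt(0.4 * 0.6)
rpb = 0.1139

0.1139


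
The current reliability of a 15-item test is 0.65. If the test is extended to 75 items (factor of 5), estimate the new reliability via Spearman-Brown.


r_new = (n * rxx) / (1 + (n-1) * rxx)
r_new = (5 * 0.65) / (1 + 4 * 0.65)
r_new = 3.25 / 3.6
r_new = 0.9028

0.9028


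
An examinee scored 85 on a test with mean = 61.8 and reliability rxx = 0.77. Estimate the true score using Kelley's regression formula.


T_est = rxx * X + (1 - rxx) * mean
T_est = 0.77 * 85 + 0.23 * 61.8
T_est = 65.45 + 14.214
T_est = 79.664

79.664


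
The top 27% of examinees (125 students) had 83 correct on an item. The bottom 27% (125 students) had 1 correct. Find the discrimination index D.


p_upper = 83/125 = 0.664
p_lower = 1/125 = 0.008
D = 0.664 - 0.008 = 0.656

0.656


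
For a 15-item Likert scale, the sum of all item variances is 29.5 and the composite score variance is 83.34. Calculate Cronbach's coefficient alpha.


alpha = (k/(k-1)) * (1 - sum(si^2)/s_total^2)
= (15/14) * (1 - 29.5/83.34)
alpha = 0.6922

0.6922


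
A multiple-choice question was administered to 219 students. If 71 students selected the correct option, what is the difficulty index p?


Item difficulty p = number correct / total examinees
p = 71 / 219
p = 0.3242

0.3242


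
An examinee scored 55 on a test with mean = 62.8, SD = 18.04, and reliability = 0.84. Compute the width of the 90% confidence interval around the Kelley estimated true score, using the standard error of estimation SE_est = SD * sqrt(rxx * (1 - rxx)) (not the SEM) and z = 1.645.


True score estimate = 0.84*55 + 0.16*62.8 = 56.248
SE_est = SD * sqrt(rxx * (1 - rxx)) = 18.04 * sqrt(0.84 * 0.16) = 18.04 * sqrt(0.1344) = 6.613573
CI = T_est +/- z * SE_est, so width = 2 * z * SE_est = 2 * 1.645 * 6.613573
Width = 21.7587

21.7587


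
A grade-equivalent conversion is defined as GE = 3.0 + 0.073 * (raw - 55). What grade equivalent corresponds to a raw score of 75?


raw - median = 75 - 55 = 20
slope * diff = 0.073 * 20 = 1.46
GE = 3.0 + 1.46
GE = 4.46

4.46


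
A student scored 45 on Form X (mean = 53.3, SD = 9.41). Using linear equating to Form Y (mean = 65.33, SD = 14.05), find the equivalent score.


slope = SD_Y / SD_X = 14.05 / 9.41 ~ 1.4931
intercept = mean_Y - slope * mean_X = 65.33 - (14.05 / 9.41) * 53.3 ~ -14.2518
Y = slope * X + intercept. To avoid rounding drift from the rounded slope/intercept, evaluate the equivalent form Y = mean_Y + SD_Y * (X - mean_X) / SD_X at full precision:
Y = 65.33 + 14.05 * (45 - 53.3) / 9.41
Y = 65.33 - 14.05 * 8.3 / 9.41
Y = 65.33 - 116.615 / 9.41
Y = 65.33 - 12.3927
Y = 52.9373

52.9373


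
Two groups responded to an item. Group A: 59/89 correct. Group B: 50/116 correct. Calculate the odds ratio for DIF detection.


Odds_A = 59/30 = 1.9667
Odds_B = 50/66 = 0.7576
OR = Odds_A / Odds_B = 1.9667 / 0.7576
Exactly, OR = (59 * 66) / (30 * 50) = 3894 / 1500
OR = 2.596

2.596


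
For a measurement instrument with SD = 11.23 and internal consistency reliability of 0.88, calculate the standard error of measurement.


SEM = SD * sqrt(1 - rxx)
SEM = 11.23 * sqrt(1 - 0.88)
SEM = 11.23 * sqrt(0.12) = 11.23 * 0.34641
SEM = 3.8902

3.8902


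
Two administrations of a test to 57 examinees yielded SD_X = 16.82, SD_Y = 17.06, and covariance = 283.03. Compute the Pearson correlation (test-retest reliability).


r = cov(X,Y) / (SD_X * SD_Y)
r = 283.03 / (16.82 * 17.06)
r = 283.03 / 286.9492
r = 0.9863

0.9863


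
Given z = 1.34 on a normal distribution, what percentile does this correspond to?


CDF(z) = 0.5 * (1 + erf(z/sqrt(2)))
erf(0.9475) = 0.8198
CDF = 0.9099
Percentile rank = 0.9099 * 100 = 90.99

90.99


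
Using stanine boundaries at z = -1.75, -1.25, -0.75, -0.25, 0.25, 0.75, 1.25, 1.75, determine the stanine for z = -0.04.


Stanine boundaries: [-1.75, -1.25, -0.75, -0.25, 0.25, 0.75, 1.25, 1.75]
z = -0.04
Check each boundary:
  z >= -1.75 -> could be stanine 2
  z >= -1.25 -> could be stanine 3
  z >= -0.75 -> could be stanine 4
  z >= -0.25 -> could be stanine 5
  z < 0.25
  z < 0.75
  z < 1.25
  z < 1.75
Highest qualifying boundary gives stanine = 5

5


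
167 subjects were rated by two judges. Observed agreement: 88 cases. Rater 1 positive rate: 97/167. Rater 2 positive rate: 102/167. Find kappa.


P_o = 88/167 = 0.526946
P_e = (97*102 + 70*65) / 27889 = 0.51791
kappa = (P_o - P_e) / (1 - P_e)
kappa = (0.526946 - 0.51791) / (1 - 0.51791)
kappa = 0.0187

0.0187


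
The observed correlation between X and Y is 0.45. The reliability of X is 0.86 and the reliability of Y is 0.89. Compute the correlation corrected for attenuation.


r_corrected = rxy / sqrt(rxx * ryy)
= 0.45 / sqrt(0.86 * 0.89)
= 0.45 / sqrt(0.7654)
= 0.45 / 0.874871
r_corrected = 0.5144

0.5144


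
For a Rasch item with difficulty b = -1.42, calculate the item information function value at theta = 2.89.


P = 1/(1+exp(-(2.89--1.42))) = 0.9867
I = P*(1-P) = 0.9867 * 0.0133
I = 0.0131

0.0131


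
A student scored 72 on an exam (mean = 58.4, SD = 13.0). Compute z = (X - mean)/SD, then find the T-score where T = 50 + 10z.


z = (X - mean) / SD = (72 - 58.4) / 13.0
z = 13.6 / 13.0
z = 1.0462
T-score = T = 50 + 10z
Carry z at full precision (z = 13.6 / 13.0) into the conversion:
T-score = 50 + 10 * (13.6 / 13.0) = 50 + 136 / 13.0
T-score = 50 + 10.4615
T-score = 60.4615

60.4615


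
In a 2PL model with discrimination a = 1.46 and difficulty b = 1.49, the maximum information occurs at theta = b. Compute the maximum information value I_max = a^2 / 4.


For 2PL, max info at theta = b = 1.49
I_max = a^2 / 4 = 1.46^2 / 4
= 2.1316 / 4
I_max = 0.5329

0.5329


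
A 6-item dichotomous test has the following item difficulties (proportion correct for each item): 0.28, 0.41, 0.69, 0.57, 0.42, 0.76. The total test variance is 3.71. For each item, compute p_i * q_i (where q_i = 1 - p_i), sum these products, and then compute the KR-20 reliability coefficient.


For each item, compute p_i * q_i:
  Item 1: 0.28 * 0.72 = 0.2016
  Item 2: 0.41 * 0.59 = 0.2419
  Item 3: 0.69 * 0.31 = 0.2139
  Item 4: 0.57 * 0.43 = 0.2451
  Item 5: 0.42 * 0.58 = 0.2436
  Item 6: 0.76 * 0.24 = 0.1824
Sum(p_i * q_i) = 0.2016 + 0.2419 + 0.2139 + 0.2451 + 0.2436 + 0.1824 = 1.3285
KR-20 = (k/(k-1)) * (1 - Sum(p_i*q_i) / Var_total)
= (6/5) * (1 - 1.3285/3.71)
= 1.2 * 0.6419
KR-20 = 0.7703

0.7703


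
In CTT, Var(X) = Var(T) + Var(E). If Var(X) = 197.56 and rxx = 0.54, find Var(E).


var_true = rxx * var_obs = 0.54 * 197.56 = 106.6824
var_error = var_obs - var_true
var_error = 197.56 - 106.6824
var_error = 90.8776

90.8776


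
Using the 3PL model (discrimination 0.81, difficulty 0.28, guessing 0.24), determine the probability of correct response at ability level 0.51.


logit = 0.81*(0.51 - 0.28) = 0.1863
P* = 1/(1 + exp(-0.1863)) = 0.5464
P = 0.24 + (1 - 0.24) * 0.5464
P = 0.6553

0.6553


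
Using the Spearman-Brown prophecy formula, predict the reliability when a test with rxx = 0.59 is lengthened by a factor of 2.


r_new = (n * rxx) / (1 + (n-1) * rxx)
r_new = (2 * 0.59) / (1 + 1 * 0.59)
r_new = 1.18 / 1.59
r_new = 0.7421

0.7421


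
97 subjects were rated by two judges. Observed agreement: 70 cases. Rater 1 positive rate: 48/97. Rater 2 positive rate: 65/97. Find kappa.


P_o = 70/97 = 0.721649
P_e = (48*65 + 49*32) / 9409 = 0.498246
kappa = (P_o - P_e) / (1 - P_e)
kappa = (0.721649 - 0.498246) / (1 - 0.498246)
kappa = 0.4452

0.4452


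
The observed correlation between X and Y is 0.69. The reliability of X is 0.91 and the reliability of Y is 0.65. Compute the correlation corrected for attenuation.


r_corrected = rxy / sqrt(rxx * ryy)
= 0.69 / sqrt(0.91 * 0.65)
= 0.69 / sqrt(0.5915)
= 0.69 / 0.76909
r_corrected = 0.8972

0.8972


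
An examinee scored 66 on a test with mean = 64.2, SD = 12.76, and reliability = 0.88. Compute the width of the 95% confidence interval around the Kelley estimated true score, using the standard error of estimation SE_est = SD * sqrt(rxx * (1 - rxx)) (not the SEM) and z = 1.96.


True score estimate = 0.88*66 + 0.12*64.2 = 65.784
SE_est = SD * sqrt(rxx * (1 - rxx)) = 12.76 * sqrt(0.88 * 0.12) = 12.76 * sqrt(0.1056) = 4.146509
CI = T_est +/- z * SE_est, so width = 2 * z * SE_est = 2 * 1.96 * 4.146509
Width = 16.2543

16.2543


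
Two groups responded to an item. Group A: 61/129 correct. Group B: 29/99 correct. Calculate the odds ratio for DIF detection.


Odds_A = 61/68 = 0.8971
Odds_B = 29/70 = 0.4143
OR = Odds_A / Odds_B = 0.8971 / 0.4143
Exactly, OR = (61 * 70) / (68 * 29) = 4270 / 1972
OR = 2.1653

2.1653


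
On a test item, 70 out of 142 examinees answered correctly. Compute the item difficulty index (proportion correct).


Item difficulty p = number correct / total examinees
p = 70 / 142
p = 0.493

0.493


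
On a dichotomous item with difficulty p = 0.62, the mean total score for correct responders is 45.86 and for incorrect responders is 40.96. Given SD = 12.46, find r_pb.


q = 1 - p = 0.38
rpb = ((M1 - M0) / SD) * sqrt(p * q)
rpb = ((45.86 - 40.96) / 12.46) * sqrt(0.62 * 0.38)
rpb = 0.1909

0.1909


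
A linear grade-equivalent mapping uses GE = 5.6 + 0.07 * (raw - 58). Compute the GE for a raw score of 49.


raw - median = 49 - 58 = -9
slope * diff = 0.07 * -9 = -0.63
GE = 5.6 + -0.63
GE = 4.97

4.97


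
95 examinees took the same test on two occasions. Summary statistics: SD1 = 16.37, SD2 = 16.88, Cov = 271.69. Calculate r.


r = cov(X,Y) / (SD_X * SD_Y)
r = 271.69 / (16.37 * 16.88)
r = 271.69 / 276.3256
r = 0.9832

0.9832


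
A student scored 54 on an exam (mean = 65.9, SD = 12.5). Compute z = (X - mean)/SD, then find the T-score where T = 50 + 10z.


z = (X - mean) / SD = (54 - 65.9) / 12.5
z = -11.9 / 12.5
z = -0.952
T-score = T = 50 + 10z
Carry z at full precision (z = -11.9 / 12.5) into the conversion:
T-score = 50 + 10 * (-11.9 / 12.5) = 50 + -119 / 12.5
T-score = 50 + -9.52
T-score = 40.48

40.48


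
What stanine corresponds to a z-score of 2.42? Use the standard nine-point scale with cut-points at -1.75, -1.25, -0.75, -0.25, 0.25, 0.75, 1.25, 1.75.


Stanine boundaries: [-1.75, -1.25, -0.75, -0.25, 0.25, 0.75, 1.25, 1.75]
z = 2.42
Check each boundary:
  z >= -1.75 -> could be stanine 2
  z >= -1.25 -> could be stanine 3
  z >= -0.75 -> could be stanine 4
  z >= -0.25 -> could be stanine 5
  z >= 0.25 -> could be stanine 6
  z >= 0.75 -> could be stanine 7
  z >= 1.25 -> could be stanine 8
  z >= 1.75 -> could be stanine 9
Highest qualifying boundary gives stanine = 9

9


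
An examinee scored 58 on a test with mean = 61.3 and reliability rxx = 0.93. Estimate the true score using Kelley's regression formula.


T_est = rxx * X + (1 - rxx) * mean
T_est = 0.93 * 58 + 0.07 * 61.3
T_est = 53.94 + 4.291
T_est = 58.231

58.231


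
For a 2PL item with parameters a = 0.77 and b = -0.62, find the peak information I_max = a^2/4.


For 2PL, max info at theta = b = -0.62
I_max = a^2 / 4 = 0.77^2 / 4
= 0.5929 / 4
I_max = 0.1482

0.1482


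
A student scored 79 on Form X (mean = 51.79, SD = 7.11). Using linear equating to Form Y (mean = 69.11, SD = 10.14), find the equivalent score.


slope = SD_Y / SD_X = 10.14 / 7.11 ~ 1.4262
intercept = mean_Y - slope * mean_X = 69.11 - (10.14 / 7.11) * 51.79 ~ -4.7508
Y = slope * X + intercept. To avoid rounding drift from the rounded slope/intercept, evaluate the equivalent form Y = mean_Y + SD_Y * (X - mean_X) / SD_X at full precision:
Y = 69.11 + 10.14 * (79 - 51.79) / 7.11
Y = 69.11 + 10.14 * 27.21 / 7.11
Y = 69.11 + 275.9094 / 7.11
Y = 69.11 + 38.8058
Y = 107.9158

107.9158


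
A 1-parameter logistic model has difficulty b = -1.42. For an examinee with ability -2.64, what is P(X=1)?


theta - b = -2.64 - -1.42 = -1.22
exp(-(theta - b)) = exp(1.22) = 3.3872
P = 1 / (1 + 3.3872)
P = 0.2279

0.2279


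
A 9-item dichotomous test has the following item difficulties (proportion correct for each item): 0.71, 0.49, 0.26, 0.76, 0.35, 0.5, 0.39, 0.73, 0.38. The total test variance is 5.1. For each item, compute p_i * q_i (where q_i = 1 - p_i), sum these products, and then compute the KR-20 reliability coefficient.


For each item, compute p_i * q_i:
  Item 1: 0.71 * 0.29 = 0.2059
  Item 2: 0.49 * 0.51 = 0.2499
  Item 3: 0.26 * 0.74 = 0.1924
  Item 4: 0.76 * 0.24 = 0.1824
  Item 5: 0.35 * 0.65 = 0.2275
  Item 6: 0.5 * 0.5 = 0.25
  Item 7: 0.39 * 0.61 = 0.2379
  Item 8: 0.73 * 0.27 = 0.1971
  Item 9: 0.38 * 0.62 = 0.2356
Sum(p_i * q_i) = 0.2059 + 0.2499 + 0.1924 + 0.1824 + 0.2275 + 0.25 + 0.2379 + 0.1971 + 0.2356 = 1.9787
KR-20 = (k/(k-1)) * (1 - Sum(p_i*q_i) / Var_total)
= (9/8) * (1 - 1.9787/5.1)
= 1.125 * 0.612
KR-20 = 0.6885

0.6885


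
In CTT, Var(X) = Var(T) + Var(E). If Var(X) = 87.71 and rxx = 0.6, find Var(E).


var_true = rxx * var_obs = 0.6 * 87.71 = 52.626
var_error = var_obs - var_true
var_error = 87.71 - 52.626
var_error = 35.084

35.084


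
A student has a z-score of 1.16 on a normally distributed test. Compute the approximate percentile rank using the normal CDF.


CDF(z) = 0.5 * (1 + erf(z/sqrt(2)))
erf(0.8202) = 0.754
CDF = 0.877
Percentile rank = 0.877 * 100 = 87.7

87.7


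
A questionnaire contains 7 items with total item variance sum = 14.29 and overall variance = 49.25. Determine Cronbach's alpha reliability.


alpha = (k/(k-1)) * (1 - sum(si^2)/s_total^2)
= (7/6) * (1 - 14.29/49.25)
alpha = 0.8282

0.8282


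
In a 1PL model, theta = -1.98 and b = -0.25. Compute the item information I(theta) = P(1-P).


P = 1/(1+exp(-(-1.98--0.25))) = 0.1506
I = P*(1-P) = 0.1506 * 0.8494
I = 0.1279

0.1279


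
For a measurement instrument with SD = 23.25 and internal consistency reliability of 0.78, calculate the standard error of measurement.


SEM = SD * sqrt(1 - rxx)
SEM = 23.25 * sqrt(1 - 0.78)
SEM = 23.25 * sqrt(0.22) = 23.25 * 0.469042
SEM = 10.9052

10.9052


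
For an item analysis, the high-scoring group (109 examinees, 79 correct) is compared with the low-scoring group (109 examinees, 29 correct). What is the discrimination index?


p_upper = 79/109 = 0.7248
p_lower = 29/109 = 0.2661
D = 0.7248 - 0.2661 = 0.4587

0.4587


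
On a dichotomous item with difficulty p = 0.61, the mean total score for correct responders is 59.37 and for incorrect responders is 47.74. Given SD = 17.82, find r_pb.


q = 1 - p = 0.39
rpb = ((M1 - M0) / SD) * sqrt(p * q)
rpb = ((59.37 - 47.74) / 17.82) * sqrt(0.61 * 0.39)
rpb = 0.3183

0.3183


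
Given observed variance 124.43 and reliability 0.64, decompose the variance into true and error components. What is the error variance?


var_true = rxx * var_obs = 0.64 * 124.43 = 79.6352
var_error = var_obs - var_true
var_error = 124.43 - 79.6352
var_error = 44.7948

44.7948


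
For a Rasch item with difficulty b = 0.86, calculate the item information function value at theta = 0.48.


P = 1/(1+exp(-(0.48-0.86))) = 0.4061
I = P*(1-P) = 0.4061 * 0.5939
I = 0.2412

0.2412


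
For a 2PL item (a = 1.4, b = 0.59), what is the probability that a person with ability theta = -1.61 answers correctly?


a*(theta - b) = 1.4 * (-1.61 - 0.59) = -3.08
exp(--3.08) = 21.7584
P = 1 / (1 + 21.7584)
P = 0.0439

0.0439


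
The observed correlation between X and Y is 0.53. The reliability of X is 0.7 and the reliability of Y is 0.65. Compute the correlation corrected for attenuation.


r_corrected = rxy / sqrt(rxx * ryy)
= 0.53 / sqrt(0.7 * 0.65)
= 0.53 / sqrt(0.455)
= 0.53 / 0.674537
r_corrected = 0.7857

0.7857


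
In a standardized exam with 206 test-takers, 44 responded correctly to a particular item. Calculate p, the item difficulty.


Item difficulty p = number correct / total examinees
p = 44 / 206
p = 0.2136

0.2136


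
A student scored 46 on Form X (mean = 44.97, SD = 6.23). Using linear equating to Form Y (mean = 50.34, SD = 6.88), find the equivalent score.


slope = SD_Y / SD_X = 6.88 / 6.23 ~ 1.1043
intercept = mean_Y - slope * mean_X = 50.34 - (6.88 / 6.23) * 44.97 ~ 0.6781
Y = slope * X + intercept. To avoid rounding drift from the rounded slope/intercept, evaluate the equivalent form Y = mean_Y + SD_Y * (X - mean_X) / SD_X at full precision:
Y = 50.34 + 6.88 * (46 - 44.97) / 6.23
Y = 50.34 + 6.88 * 1.03 / 6.23
Y = 50.34 + 7.0864 / 6.23
Y = 50.34 + 1.1375
Y = 51.4775

51.4775


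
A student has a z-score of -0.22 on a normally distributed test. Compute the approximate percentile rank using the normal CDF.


CDF(z) = 0.5 * (1 + erf(z/sqrt(2)))
erf(-0.1556) = -0.1741
CDF = 0.4129
Percentile rank = 0.4129 * 100 = 41.29

41.29


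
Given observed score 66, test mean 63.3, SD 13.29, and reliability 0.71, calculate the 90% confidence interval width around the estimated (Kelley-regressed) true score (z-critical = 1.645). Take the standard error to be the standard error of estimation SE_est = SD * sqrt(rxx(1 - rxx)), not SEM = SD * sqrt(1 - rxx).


True score estimate = 0.71*66 + 0.29*63.3 = 65.217
SE_est = SD * sqrt(rxx * (1 - rxx)) = 13.29 * sqrt(0.71 * 0.29) = 13.29 * sqrt(0.2059) = 6.030498
CI = T_est +/- z * SE_est, so width = 2 * z * SE_est = 2 * 1.645 * 6.030498
Width = 19.8403

19.8403


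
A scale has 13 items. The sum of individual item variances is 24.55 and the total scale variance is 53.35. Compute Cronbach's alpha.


alpha = (k/(k-1)) * (1 - sum(si^2)/s_total^2)
= (13/12) * (1 - 24.55/53.35)
alpha = 0.5848

0.5848


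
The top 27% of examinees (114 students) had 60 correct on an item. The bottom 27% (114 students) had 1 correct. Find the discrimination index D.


p_upper = 60/114 = 0.5263
p_lower = 1/114 = 0.0088
D = 0.5263 - 0.0088 = 0.5175

0.5175


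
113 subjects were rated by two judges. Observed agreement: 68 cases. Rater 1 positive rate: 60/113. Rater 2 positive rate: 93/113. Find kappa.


P_o = 68/113 = 0.60177
P_e = (60*93 + 53*20) / 12769 = 0.520009
kappa = (P_o - P_e) / (1 - P_e)
kappa = (0.60177 - 0.520009) / (1 - 0.520009)
kappa = 0.1703

0.1703


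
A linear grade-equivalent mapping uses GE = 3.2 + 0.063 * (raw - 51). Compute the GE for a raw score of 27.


raw - median = 27 - 51 = -24
slope * diff = 0.063 * -24 = -1.512
GE = 3.2 + -1.512
GE = 1.688

1.688


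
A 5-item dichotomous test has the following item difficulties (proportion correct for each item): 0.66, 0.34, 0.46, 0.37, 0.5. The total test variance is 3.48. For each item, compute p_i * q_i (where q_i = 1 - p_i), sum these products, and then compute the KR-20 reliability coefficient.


For each item, compute p_i * q_i:
  Item 1: 0.66 * 0.34 = 0.2244
  Item 2: 0.34 * 0.66 = 0.2244
  Item 3: 0.46 * 0.54 = 0.2484
  Item 4: 0.37 * 0.63 = 0.2331
  Item 5: 0.5 * 0.5 = 0.25
Sum(p_i * q_i) = 0.2244 + 0.2244 + 0.2484 + 0.2331 + 0.25 = 1.1803
KR-20 = (k/(k-1)) * (1 - Sum(p_i*q_i) / Var_total)
= (5/4) * (1 - 1.1803/3.48)
= 1.25 * 0.6608
KR-20 = 0.826

0.826


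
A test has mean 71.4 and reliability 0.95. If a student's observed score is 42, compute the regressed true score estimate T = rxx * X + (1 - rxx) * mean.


T_est = rxx * X + (1 - rxx) * mean
T_est = 0.95 * 42 + 0.05 * 71.4
T_est = 39.9 + 3.57
T_est = 43.47

43.47


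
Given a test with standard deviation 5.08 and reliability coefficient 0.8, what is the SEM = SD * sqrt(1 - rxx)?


SEM = SD * sqrt(1 - rxx)
SEM = 5.08 * sqrt(1 - 0.8)
SEM = 5.08 * sqrt(0.2) = 5.08 * 0.447214
SEM = 2.2718

2.2718


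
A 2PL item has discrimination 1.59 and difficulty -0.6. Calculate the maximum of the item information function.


For 2PL, max info at theta = b = -0.6
I_max = a^2 / 4 = 1.59^2 / 4
= 2.5281 / 4
I_max = 0.632

0.632


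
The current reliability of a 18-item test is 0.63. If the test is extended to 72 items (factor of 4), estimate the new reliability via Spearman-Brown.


r_new = (n * rxx) / (1 + (n-1) * rxx)
r_new = (4 * 0.63) / (1 + 3 * 0.63)
r_new = 2.52 / 2.89
r_new = 0.872

0.872


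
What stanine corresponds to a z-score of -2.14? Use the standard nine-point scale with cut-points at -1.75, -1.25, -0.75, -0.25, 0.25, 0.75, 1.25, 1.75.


Stanine boundaries: [-1.75, -1.25, -0.75, -0.25, 0.25, 0.75, 1.25, 1.75]
z = -2.14
Check each boundary:
  z < -1.75
  z < -1.25
  z < -0.75
  z < -0.25
  z < 0.25
  z < 0.75
  z < 1.25
  z < 1.75
Highest qualifying boundary gives stanine = 1

1


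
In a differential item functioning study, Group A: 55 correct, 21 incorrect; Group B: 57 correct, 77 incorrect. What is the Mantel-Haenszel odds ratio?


Odds_A = 55/21 = 2.619
Odds_B = 57/77 = 0.7403
OR = Odds_A / Odds_B = 2.619 / 0.7403
Exactly, OR = (55 * 77) / (21 * 57) = 4235 / 1197
OR = 3.538

3.538


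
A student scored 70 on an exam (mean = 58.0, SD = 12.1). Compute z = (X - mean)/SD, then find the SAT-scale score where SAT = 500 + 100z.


z = (X - mean) / SD = (70 - 58.0) / 12.1
z = 12.0 / 12.1
z = 0.9917
SAT-scale = SAT = 500 + 100z
Carry z at full precision (z = 12.0 / 12.1) into the conversion:
SAT-scale = 500 + 100 * (12.0 / 12.1) = 500 + 1200 / 12.1
SAT-scale = 500 + 99.1736
SAT-scale = 599.1736

599.1736


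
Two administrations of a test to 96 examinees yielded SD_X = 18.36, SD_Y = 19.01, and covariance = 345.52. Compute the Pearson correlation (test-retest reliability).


r = cov(X,Y) / (SD_X * SD_Y)
r = 345.52 / (18.36 * 19.01)
r = 345.52 / 349.0236
r = 0.99

0.99


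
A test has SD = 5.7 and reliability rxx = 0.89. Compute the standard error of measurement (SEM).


SEM = SD * sqrt(1 - rxx)
SEM = 5.7 * sqrt(1 - 0.89)
SEM = 5.7 * sqrt(0.11) = 5.7 * 0.331662
SEM = 1.8905

1.8905


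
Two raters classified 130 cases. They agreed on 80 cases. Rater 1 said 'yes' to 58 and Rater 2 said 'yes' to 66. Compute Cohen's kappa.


P_o = 80/130 = 0.615385
P_e = (58*66 + 72*64) / 16900 = 0.499172
kappa = (P_o - P_e) / (1 - P_e)
kappa = (0.615385 - 0.499172) / (1 - 0.499172)
kappa = 0.232

0.232


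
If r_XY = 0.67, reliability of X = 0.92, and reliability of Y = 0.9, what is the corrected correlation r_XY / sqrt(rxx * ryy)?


r_corrected = rxy / sqrt(rxx * ryy)
= 0.67 / sqrt(0.92 * 0.9)
= 0.67 / sqrt(0.828)
= 0.67 / 0.909945
r_corrected = 0.7363

0.7363


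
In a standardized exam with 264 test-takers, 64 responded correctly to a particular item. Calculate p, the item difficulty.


Item difficulty p = number correct / total examinees
p = 64 / 264
p = 0.2424

0.2424


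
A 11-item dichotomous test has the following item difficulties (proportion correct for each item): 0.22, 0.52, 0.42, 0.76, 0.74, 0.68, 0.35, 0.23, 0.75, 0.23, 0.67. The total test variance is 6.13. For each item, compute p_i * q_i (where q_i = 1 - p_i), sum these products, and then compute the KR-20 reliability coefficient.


For each item, compute p_i * q_i:
  Item 1: 0.22 * 0.78 = 0.1716
  Item 2: 0.52 * 0.48 = 0.2496
  Item 3: 0.42 * 0.58 = 0.2436
  Item 4: 0.76 * 0.24 = 0.1824
  Item 5: 0.74 * 0.26 = 0.1924
  Item 6: 0.68 * 0.32 = 0.2176
  Item 7: 0.35 * 0.65 = 0.2275
  Item 8: 0.23 * 0.77 = 0.1771
  Item 9: 0.75 * 0.25 = 0.1875
  Item 10: 0.23 * 0.77 = 0.1771
  Item 11: 0.67 * 0.33 = 0.2211
Sum(p_i * q_i) = 0.1716 + 0.2496 + 0.2436 + 0.1824 + 0.1924 + 0.2176 + 0.2275 + 0.1771 + 0.1875 + 0.1771 + 0.2211 = 2.2475
KR-20 = (k/(k-1)) * (1 - Sum(p_i*q_i) / Var_total)
= (11/10) * (1 - 2.2475/6.13)
= 1.1 * 0.6334
KR-20 = 0.6967

0.6967


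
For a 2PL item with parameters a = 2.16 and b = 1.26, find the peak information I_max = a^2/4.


For 2PL, max info at theta = b = 1.26
I_max = a^2 / 4 = 2.16^2 / 4
= 4.6656 / 4
I_max = 1.1664

1.1664


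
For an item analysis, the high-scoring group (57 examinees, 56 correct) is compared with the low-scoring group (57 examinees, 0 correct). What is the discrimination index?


p_upper = 56/57 = 0.9825
p_lower = 0/57 = 0.0
D = 0.9825 - 0.0 = 0.9825

0.9825


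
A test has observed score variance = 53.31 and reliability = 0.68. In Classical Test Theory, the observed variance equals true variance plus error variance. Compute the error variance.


var_true = rxx * var_obs = 0.68 * 53.31 = 36.2508
var_error = var_obs - var_true
var_error = 53.31 - 36.2508
var_error = 17.0592

17.0592


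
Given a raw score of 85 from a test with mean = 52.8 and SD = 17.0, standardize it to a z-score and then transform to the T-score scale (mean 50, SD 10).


z = (X - mean) / SD = (85 - 52.8) / 17.0
z = 32.2 / 17.0
z = 1.8941
T-score = T = 50 + 10z
Carry z at full precision (z = 32.2 / 17.0) into the conversion:
T-score = 50 + 10 * (32.2 / 17.0) = 50 + 322 / 17.0
T-score = 50 + 18.9412
T-score = 68.9412

68.9412


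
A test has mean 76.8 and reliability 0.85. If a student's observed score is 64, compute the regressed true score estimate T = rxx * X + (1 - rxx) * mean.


T_est = rxx * X + (1 - rxx) * mean
T_est = 0.85 * 64 + 0.15 * 76.8
T_est = 54.4 + 11.52
T_est = 65.92

65.92


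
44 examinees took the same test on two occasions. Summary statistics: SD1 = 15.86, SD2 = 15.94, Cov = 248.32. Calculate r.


r = cov(X,Y) / (SD_X * SD_Y)
r = 248.32 / (15.86 * 15.94)
r = 248.32 / 252.8084
r = 0.9822

0.9822


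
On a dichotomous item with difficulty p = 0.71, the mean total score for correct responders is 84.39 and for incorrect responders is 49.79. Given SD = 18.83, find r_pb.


q = 1 - p = 0.29
rpb = ((M1 - M0) / SD) * sqrt(p * q)
rpb = ((84.39 - 49.79) / 18.83) * sqrt(0.71 * 0.29)
rpb = 0.8338

0.8338


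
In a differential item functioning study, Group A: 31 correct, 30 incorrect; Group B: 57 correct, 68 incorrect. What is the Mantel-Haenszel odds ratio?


Odds_A = 31/30 = 1.0333
Odds_B = 57/68 = 0.8382
OR = Odds_A / Odds_B = 1.0333 / 0.8382
Exactly, OR = (31 * 68) / (30 * 57) = 2108 / 1710
OR = 1.2327

1.2327


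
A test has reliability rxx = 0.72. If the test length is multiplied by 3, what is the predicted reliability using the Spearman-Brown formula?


r_new = (n * rxx) / (1 + (n-1) * rxx)
r_new = (3 * 0.72) / (1 + 2 * 0.72)
r_new = 2.16 / 2.44
r_new = 0.8852

0.8852


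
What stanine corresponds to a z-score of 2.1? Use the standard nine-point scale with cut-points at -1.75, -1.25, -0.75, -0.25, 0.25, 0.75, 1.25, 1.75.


Stanine boundaries: [-1.75, -1.25, -0.75, -0.25, 0.25, 0.75, 1.25, 1.75]
z = 2.1
Check each boundary:
  z >= -1.75 -> could be stanine 2
  z >= -1.25 -> could be stanine 3
  z >= -0.75 -> could be stanine 4
  z >= -0.25 -> could be stanine 5
  z >= 0.25 -> could be stanine 6
  z >= 0.75 -> could be stanine 7
  z >= 1.25 -> could be stanine 8
  z >= 1.75 -> could be stanine 9
Highest qualifying boundary gives stanine = 9

9


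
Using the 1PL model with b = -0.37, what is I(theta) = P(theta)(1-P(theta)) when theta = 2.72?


P = 1/(1+exp(-(2.72--0.37))) = 0.9565
I = P*(1-P) = 0.9565 * 0.0435
I = 0.0416

0.0416


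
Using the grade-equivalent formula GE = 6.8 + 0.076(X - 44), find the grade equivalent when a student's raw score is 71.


raw - median = 71 - 44 = 27
slope * diff = 0.076 * 27 = 2.052
GE = 6.8 + 2.052
GE = 8.852

8.852


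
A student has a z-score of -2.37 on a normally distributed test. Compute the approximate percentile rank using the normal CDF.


CDF(z) = 0.5 * (1 + erf(z/sqrt(2)))
erf(-1.6758) = -0.9822
CDF = 0.0089
Percentile rank = 0.0089 * 100 = 0.89

0.89


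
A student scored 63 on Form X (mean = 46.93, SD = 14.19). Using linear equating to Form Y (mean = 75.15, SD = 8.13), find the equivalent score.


slope = SD_Y / SD_X = 8.13 / 14.19 ~ 0.5729
intercept = mean_Y - slope * mean_X = 75.15 - (8.13 / 14.19) * 46.93 ~ 48.262
Y = slope * X + intercept. To avoid rounding drift from the rounded slope/intercept, evaluate the equivalent form Y = mean_Y + SD_Y * (X - mean_X) / SD_X at full precision:
Y = 75.15 + 8.13 * (63 - 46.93) / 14.19
Y = 75.15 + 8.13 * 16.07 / 14.19
Y = 75.15 + 130.6491 / 14.19
Y = 75.15 + 9.2071
Y = 84.3571

84.3571
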